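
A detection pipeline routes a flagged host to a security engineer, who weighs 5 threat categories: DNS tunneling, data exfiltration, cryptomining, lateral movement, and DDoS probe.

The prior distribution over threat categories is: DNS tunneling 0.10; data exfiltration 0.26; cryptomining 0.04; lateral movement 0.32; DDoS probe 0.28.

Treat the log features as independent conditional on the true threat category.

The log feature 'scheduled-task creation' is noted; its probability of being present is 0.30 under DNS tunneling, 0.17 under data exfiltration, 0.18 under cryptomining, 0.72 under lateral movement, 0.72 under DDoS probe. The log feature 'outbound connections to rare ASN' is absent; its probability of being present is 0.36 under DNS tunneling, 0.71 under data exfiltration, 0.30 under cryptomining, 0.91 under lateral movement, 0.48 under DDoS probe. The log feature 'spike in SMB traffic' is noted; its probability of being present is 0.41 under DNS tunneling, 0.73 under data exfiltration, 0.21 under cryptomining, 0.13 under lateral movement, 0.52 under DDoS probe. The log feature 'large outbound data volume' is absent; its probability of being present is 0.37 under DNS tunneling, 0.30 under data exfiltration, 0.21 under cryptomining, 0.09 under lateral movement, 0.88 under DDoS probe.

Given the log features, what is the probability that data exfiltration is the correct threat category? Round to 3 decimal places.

0.307

For each hypothesis, the unnormalized posterior weight is prior × product of the log feature likelihoods (using 1 − P(present | H) for each absent log feature):
  DNS tunneling: 0.10 × 0.30 × (1 − 0.36) × 0.41 × (1 − 0.37) = 0.0049594
  data exfiltration: 0.26 × 0.17 × (1 − 0.71) × 0.73 × (1 − 0.30) = 0.00655
  cryptomining: 0.04 × 0.18 × (1 − 0.30) × 0.21 × (1 − 0.21) = 0.00083614
  lateral movement: 0.32 × 0.72 × (1 − 0.91) × 0.13 × (1 − 0.09) = 0.0024531
  DDoS probe: 0.28 × 0.72 × (1 − 0.48) × 0.52 × (1 − 0.88) = 0.0065415
The unnormalized weights sum to 0.02134.
P(data exfiltration | evidence) = 0.00655 / 0.02134 ≈ 0.307.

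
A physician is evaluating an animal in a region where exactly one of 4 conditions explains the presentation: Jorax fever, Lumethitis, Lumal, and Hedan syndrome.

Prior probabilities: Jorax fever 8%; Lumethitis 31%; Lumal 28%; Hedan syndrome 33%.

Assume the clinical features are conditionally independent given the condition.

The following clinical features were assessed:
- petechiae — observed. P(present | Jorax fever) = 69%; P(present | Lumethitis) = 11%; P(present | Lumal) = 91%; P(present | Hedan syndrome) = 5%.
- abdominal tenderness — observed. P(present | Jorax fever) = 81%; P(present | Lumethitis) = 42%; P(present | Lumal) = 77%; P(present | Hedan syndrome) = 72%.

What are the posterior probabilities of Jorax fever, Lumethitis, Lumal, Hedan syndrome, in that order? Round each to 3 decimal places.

0.167, 0.054, 0.735, 0.044

For each hypothesis, the unnormalized posterior weight is prior × product of the clinical feature likelihoods:
  Jorax fever: 0.08 × 0.69 × 0.81 = 0.044712
  Lumethitis: 0.31 × 0.11 × 0.42 = 0.014322
  Lumal: 0.28 × 0.91 × 0.77 = 0.1962
  Hedan syndrome: 0.33 × 0.05 × 0.72 = 0.01188
The unnormalized weights sum to 0.26711.
P(Jorax fever | evidence) = 0.044712 / 0.26711 ≈ 0.167
P(Lumethitis | evidence) = 0.014322 / 0.26711 ≈ 0.054
P(Lumal | evidence) = 0.1962 / 0.26711 ≈ 0.735
P(Hedan syndrome | evidence) = 0.01188 / 0.26711 ≈ 0.044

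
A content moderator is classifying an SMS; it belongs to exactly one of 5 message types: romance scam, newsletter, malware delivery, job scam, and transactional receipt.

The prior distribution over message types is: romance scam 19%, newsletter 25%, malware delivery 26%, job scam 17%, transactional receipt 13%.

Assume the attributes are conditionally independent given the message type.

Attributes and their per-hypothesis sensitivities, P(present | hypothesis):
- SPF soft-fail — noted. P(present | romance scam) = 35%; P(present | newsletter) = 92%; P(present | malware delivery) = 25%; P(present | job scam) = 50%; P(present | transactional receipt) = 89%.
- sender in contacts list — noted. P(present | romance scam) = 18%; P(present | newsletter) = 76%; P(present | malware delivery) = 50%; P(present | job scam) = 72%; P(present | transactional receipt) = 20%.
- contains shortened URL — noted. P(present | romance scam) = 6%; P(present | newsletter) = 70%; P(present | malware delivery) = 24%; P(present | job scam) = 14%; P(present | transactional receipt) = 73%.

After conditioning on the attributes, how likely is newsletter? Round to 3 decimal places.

0.783

By Bayes' rule with conditional independence, the unnormalized weight for each hypothesis is prior × ∏ likelihoods:
  romance scam: 0.19 × 0.35 × 0.18 × 0.06 = 0.0007182
  newsletter: 0.25 × 0.92 × 0.76 × 0.70 = 0.12236
  malware delivery: 0.26 × 0.25 × 0.50 × 0.24 = 0.0078
  job scam: 0.17 × 0.50 × 0.72 × 0.14 = 0.008568
  transactional receipt: 0.13 × 0.89 × 0.20 × 0.73 = 0.016892
The unnormalized weights sum to 0.15634.
P(newsletter | evidence) = 0.12236 / 0.15634 ≈ 0.783.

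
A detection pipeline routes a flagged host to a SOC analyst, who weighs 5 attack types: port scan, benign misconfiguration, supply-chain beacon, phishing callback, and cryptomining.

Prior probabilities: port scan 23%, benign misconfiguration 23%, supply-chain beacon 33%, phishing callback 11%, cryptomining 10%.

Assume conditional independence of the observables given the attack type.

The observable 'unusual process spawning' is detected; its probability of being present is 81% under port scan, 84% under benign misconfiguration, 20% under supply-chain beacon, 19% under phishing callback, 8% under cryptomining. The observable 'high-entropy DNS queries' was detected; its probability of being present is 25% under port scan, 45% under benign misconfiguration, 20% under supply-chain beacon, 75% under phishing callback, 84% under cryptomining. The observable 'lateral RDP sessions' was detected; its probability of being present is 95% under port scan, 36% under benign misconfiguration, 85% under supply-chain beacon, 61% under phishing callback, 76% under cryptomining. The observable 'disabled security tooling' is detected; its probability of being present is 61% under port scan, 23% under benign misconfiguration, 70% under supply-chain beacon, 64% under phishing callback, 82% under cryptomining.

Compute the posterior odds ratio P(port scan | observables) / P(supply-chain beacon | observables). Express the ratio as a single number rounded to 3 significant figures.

3.44

Posterior odds equal prior odds times the likelihood ratio; only the two competing hypotheses matter.
  port scan: 0.23 × 0.81 × 0.25 × 0.95 × 0.61 = 0.02699
  supply-chain beacon: 0.33 × 0.20 × 0.20 × 0.85 × 0.70 = 0.007854
Odds(port scan : supply-chain beacon) = 0.02699 / 0.007854 ≈ 3.44.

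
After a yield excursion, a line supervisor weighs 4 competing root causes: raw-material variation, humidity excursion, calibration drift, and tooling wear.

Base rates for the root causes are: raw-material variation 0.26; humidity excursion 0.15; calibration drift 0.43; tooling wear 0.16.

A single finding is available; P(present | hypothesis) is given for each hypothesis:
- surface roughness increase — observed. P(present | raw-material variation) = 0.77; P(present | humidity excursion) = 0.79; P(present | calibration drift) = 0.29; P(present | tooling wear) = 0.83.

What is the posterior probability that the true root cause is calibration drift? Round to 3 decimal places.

0.216

For each hypothesis, the unnormalized posterior weight is prior × likelihood:
  raw-material variation: 0.26 × 0.77 = 0.2002
  humidity excursion: 0.15 × 0.79 = 0.1185
  calibration drift: 0.43 × 0.29 = 0.1247
  tooling wear: 0.16 × 0.83 = 0.1328
Normalizing constant Z = 0.2002 + 0.1185 + 0.1247 + 0.1328 = 0.5762.
P(calibration drift | evidence) = 0.1247 / 0.5762 ≈ 0.216.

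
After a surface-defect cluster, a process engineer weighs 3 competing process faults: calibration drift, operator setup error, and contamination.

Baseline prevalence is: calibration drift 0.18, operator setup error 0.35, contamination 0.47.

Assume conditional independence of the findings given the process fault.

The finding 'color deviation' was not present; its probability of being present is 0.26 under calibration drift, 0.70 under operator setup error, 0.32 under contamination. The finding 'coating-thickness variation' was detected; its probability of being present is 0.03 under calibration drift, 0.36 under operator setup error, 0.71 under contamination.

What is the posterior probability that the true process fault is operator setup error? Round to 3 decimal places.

0.141

By Bayes' rule with conditional independence, the unnormalized weight for each hypothesis is prior × ∏ likelihoods (using 1 − P(present | H) for each absent finding):
  calibration drift: 0.18 × (1 − 0.26) × 0.03 = 0.003996
  operator setup error: 0.35 × (1 − 0.70) × 0.36 = 0.0378
  contamination: 0.47 × (1 − 0.32) × 0.71 = 0.22692
Marginal likelihood of the evidence = 0.26871.
P(operator setup error | evidence) = 0.0378 / 0.26871 ≈ 0.141.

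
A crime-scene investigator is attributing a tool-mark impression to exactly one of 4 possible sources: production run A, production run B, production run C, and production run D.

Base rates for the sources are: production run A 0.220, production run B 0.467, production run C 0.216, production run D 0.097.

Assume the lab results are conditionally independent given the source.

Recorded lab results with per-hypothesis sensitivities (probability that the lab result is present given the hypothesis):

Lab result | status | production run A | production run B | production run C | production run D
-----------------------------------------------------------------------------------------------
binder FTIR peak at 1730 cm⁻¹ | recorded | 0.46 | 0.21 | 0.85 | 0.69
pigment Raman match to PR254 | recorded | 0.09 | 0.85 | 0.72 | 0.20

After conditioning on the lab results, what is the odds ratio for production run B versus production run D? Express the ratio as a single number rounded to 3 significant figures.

Unnormalized posterior weight (prior times the lab result likelihoods) for each of the two hypotheses:
  production run B: 0.467 × 0.21 × 0.85 = 0.08336
  production run D: 0.097 × 0.69 × 0.20 = 0.013386
Posterior odds = 0.08336 / 0.013386 ≈ 6.23.

6.23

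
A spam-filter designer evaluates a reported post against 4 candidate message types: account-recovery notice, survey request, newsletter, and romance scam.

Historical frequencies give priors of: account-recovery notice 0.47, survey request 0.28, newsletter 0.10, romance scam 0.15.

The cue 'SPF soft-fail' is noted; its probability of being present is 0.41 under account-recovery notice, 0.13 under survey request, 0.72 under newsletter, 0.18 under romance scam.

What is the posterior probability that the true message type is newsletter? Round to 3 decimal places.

For each hypothesis, the unnormalized posterior weight is prior × likelihood:
  account-recovery notice: 0.47 × 0.41 = 0.1927
  survey request: 0.28 × 0.13 = 0.0364
  newsletter: 0.10 × 0.72 = 0.072
  romance scam: 0.15 × 0.18 = 0.027
The unnormalized weights sum to 0.3281.
P(newsletter | evidence) = 0.072 / 0.3281 ≈ 0.219.

0.219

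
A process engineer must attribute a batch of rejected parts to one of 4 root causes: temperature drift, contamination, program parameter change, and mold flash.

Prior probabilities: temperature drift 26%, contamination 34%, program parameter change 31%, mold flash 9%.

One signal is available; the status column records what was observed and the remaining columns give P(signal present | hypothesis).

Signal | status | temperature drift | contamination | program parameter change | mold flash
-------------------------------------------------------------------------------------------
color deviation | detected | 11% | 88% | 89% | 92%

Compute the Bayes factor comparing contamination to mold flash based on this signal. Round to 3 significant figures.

0.957

The Bayes factor is the ratio of the two likelihoods.
  contamination: 0.88
  mold flash: 0.92
Bayes factor = 0.88 / 0.92 ≈ 0.957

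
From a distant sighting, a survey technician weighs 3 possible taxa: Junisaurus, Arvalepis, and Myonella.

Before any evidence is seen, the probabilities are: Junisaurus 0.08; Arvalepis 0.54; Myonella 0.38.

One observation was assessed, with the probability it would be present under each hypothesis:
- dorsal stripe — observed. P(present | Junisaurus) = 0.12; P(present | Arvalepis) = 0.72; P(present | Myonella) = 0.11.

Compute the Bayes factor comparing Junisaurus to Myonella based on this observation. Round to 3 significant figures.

1.09

The Bayes factor is the ratio of the two likelihoods.
  Junisaurus: 0.12
  Myonella: 0.11
Bayes factor = 0.12 / 0.11 ≈ 1.09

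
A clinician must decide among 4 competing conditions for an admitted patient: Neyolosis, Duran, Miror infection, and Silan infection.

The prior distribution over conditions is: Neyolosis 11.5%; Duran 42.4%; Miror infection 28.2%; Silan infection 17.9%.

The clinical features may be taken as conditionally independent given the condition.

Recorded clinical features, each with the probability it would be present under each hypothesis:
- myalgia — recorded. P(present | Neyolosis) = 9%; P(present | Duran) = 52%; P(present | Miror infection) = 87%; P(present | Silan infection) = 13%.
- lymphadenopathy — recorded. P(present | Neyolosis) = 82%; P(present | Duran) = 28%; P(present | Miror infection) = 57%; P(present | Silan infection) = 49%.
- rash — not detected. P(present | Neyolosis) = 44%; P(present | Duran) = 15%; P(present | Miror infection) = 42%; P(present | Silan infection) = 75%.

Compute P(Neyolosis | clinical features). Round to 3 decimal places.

0.034

Multiply each prior by the joint likelihood of the clinical feature pattern (using 1 − P(present | H) for each absent clinical feature):
  Neyolosis: 0.115 × 0.09 × 0.82 × (1 − 0.44) = 0.0047527
  Duran: 0.424 × 0.52 × 0.28 × (1 − 0.15) = 0.052474
  Miror infection: 0.282 × 0.87 × 0.57 × (1 − 0.42) = 0.081109
  Silan infection: 0.179 × 0.13 × 0.49 × (1 − 0.75) = 0.0028506
Normalizing constant Z = 0.0047527 + 0.052474 + 0.081109 + 0.0028506 = 0.14119.
P(Neyolosis | evidence) = 0.0047527 / 0.14119 ≈ 0.034.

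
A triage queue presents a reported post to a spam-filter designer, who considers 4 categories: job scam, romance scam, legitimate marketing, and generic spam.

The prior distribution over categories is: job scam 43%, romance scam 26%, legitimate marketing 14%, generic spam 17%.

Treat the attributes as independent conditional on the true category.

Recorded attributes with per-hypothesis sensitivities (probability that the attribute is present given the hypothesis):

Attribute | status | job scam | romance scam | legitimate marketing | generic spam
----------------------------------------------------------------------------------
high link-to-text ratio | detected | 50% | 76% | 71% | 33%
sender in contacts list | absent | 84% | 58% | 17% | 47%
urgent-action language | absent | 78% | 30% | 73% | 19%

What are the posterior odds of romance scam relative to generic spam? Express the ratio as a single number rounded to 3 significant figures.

Posterior odds equal prior odds times the likelihood ratio; only the two competing hypotheses matter (using 1 − P(present | H) for each absent attribute).
  romance scam: 0.26 × 0.76 × (1 − 0.58) × (1 − 0.30) = 0.058094
  generic spam: 0.17 × 0.33 × (1 − 0.47) × (1 − 0.19) = 0.024084
Posterior odds = 0.058094 / 0.024084 ≈ 2.41.

2.41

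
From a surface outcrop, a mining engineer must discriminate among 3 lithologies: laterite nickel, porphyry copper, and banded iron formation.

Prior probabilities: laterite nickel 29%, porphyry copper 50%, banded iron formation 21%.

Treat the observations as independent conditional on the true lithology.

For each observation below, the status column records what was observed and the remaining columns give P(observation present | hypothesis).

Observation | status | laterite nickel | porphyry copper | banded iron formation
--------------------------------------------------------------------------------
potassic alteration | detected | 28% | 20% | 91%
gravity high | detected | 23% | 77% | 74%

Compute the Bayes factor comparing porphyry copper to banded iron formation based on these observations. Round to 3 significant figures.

0.229

Joint likelihood of the evidence pattern under each hypothesis:
  porphyry copper: 0.20 × 0.77 = 0.154
  banded iron formation: 0.91 × 0.74 = 0.6734
Bayes factor = 0.154 / 0.6734 ≈ 0.229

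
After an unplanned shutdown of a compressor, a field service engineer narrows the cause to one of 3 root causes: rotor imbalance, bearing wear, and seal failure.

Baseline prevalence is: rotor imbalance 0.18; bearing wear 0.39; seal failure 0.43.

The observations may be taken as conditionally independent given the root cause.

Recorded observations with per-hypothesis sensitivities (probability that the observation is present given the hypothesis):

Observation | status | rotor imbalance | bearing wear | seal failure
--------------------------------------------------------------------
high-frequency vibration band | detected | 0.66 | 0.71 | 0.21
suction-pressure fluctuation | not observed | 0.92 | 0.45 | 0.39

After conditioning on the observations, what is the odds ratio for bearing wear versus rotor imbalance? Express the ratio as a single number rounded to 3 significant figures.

16.0

Unnormalized posterior weight (prior times the observation likelihoods) for each of the two hypotheses (using 1 − P(present | H) for each absent observation):
  bearing wear: 0.39 × 0.71 × (1 − 0.45) = 0.1523
  rotor imbalance: 0.18 × 0.66 × (1 − 0.92) = 0.009504
Odds(bearing wear : rotor imbalance) = 0.1523 / 0.009504 ≈ 16.0.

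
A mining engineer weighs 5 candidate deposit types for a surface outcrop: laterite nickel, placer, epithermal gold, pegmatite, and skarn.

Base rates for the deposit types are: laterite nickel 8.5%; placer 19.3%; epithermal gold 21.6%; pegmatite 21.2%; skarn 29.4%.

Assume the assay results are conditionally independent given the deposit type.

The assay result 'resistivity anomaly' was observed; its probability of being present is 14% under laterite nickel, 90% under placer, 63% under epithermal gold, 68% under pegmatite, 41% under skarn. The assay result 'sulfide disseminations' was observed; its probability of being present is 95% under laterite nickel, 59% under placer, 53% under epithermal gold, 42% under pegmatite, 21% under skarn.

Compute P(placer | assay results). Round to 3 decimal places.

0.377

Multiply each prior by the joint likelihood of the assay result pattern:
  laterite nickel: 0.085 × 0.14 × 0.95 = 0.011305
  placer: 0.193 × 0.90 × 0.59 = 0.10248
  epithermal gold: 0.216 × 0.63 × 0.53 = 0.072122
  pegmatite: 0.212 × 0.68 × 0.42 = 0.060547
  skarn: 0.294 × 0.41 × 0.21 = 0.025313
Marginal likelihood of the evidence = 0.27177.
P(placer | evidence) = 0.10248 / 0.27177 ≈ 0.377.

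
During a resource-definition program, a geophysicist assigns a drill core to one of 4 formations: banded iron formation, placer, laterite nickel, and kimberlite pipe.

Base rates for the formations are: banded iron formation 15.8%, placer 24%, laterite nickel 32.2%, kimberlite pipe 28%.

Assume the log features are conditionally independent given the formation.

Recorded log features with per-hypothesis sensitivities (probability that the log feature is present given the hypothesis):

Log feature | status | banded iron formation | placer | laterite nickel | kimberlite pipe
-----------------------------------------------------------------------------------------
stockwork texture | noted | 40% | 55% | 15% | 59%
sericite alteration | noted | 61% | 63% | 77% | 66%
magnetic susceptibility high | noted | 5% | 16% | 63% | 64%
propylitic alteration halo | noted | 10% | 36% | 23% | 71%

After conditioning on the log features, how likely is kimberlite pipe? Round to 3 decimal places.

0.827

For each hypothesis, the unnormalized posterior weight is prior × product of the log feature likelihoods:
  banded iron formation: 0.158 × 0.40 × 0.61 × 0.05 × 0.10 = 0.00019276
  placer: 0.240 × 0.55 × 0.63 × 0.16 × 0.36 = 0.00479
  laterite nickel: 0.322 × 0.15 × 0.77 × 0.63 × 0.23 = 0.005389
  kimberlite pipe: 0.280 × 0.59 × 0.66 × 0.64 × 0.71 = 0.049544
Normalizing constant Z = 0.00019276 + 0.00479 + 0.005389 + 0.049544 = 0.059916.
P(kimberlite pipe | evidence) = 0.049544 / 0.059916 ≈ 0.827.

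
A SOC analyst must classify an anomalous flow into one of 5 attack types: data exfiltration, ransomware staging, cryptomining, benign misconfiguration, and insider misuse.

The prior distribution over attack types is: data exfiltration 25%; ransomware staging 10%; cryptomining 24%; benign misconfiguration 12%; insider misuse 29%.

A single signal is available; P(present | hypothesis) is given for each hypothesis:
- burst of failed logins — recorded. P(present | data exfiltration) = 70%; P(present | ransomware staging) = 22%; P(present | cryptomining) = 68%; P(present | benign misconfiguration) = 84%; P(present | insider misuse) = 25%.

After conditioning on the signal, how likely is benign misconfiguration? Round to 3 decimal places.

0.189

By Bayes' rule, the unnormalized weight for each hypothesis is prior × likelihood:
  data exfiltration: 0.25 × 0.70 = 0.175
  ransomware staging: 0.10 × 0.22 = 0.022
  cryptomining: 0.24 × 0.68 = 0.1632
  benign misconfiguration: 0.12 × 0.84 = 0.1008
  insider misuse: 0.29 × 0.25 = 0.0725
The unnormalized weights sum to 0.5335.
P(benign misconfiguration | evidence) = 0.1008 / 0.5335 ≈ 0.189.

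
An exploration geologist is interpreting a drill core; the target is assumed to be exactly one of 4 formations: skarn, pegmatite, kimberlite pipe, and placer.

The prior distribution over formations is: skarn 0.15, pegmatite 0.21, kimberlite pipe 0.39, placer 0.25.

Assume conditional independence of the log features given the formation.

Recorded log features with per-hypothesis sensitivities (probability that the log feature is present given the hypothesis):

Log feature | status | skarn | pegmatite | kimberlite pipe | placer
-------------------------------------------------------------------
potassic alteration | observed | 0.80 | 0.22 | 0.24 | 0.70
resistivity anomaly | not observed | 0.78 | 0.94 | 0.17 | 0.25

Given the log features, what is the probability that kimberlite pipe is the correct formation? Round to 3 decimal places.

0.326

Multiply each prior by the joint likelihood of the log feature pattern (using 1 − P(present | H) for each absent log feature):
  skarn: 0.15 × 0.80 × (1 − 0.78) = 0.0264
  pegmatite: 0.21 × 0.22 × (1 − 0.94) = 0.002772
  kimberlite pipe: 0.39 × 0.24 × (1 − 0.17) = 0.077688
  placer: 0.25 × 0.70 × (1 − 0.25) = 0.13125
Marginal likelihood of the evidence = 0.23811.
P(kimberlite pipe | evidence) = 0.077688 / 0.23811 ≈ 0.326.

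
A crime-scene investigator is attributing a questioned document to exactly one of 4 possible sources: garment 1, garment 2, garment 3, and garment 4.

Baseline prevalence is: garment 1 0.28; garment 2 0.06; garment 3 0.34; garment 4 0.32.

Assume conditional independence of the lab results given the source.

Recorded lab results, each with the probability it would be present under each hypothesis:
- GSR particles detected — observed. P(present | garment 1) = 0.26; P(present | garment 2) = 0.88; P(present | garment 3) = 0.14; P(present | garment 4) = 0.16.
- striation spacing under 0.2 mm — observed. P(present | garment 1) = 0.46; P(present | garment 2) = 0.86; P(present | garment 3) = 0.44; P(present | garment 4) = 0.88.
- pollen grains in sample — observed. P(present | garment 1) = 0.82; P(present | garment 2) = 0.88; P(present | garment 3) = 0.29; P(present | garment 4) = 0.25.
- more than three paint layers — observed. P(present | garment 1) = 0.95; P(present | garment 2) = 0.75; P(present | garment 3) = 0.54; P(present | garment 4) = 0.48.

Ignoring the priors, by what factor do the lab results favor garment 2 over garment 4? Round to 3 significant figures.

Joint likelihood of the lab result pattern under each hypothesis:
  garment 2: 0.88 × 0.86 × 0.88 × 0.75 = 0.49949
  garment 4: 0.16 × 0.88 × 0.25 × 0.48 = 0.016896
Bayes factor = 0.49949 / 0.016896 ≈ 29.6

29.6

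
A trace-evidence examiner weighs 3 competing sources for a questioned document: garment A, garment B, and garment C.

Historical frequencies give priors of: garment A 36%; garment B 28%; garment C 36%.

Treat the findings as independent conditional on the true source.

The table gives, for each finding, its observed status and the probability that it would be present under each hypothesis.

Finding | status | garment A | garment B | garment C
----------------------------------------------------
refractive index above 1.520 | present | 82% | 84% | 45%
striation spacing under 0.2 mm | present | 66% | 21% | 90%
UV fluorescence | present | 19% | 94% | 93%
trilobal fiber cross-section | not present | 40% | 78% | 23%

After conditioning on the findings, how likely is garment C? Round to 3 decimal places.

Multiply each prior by the joint likelihood of the evidence pattern (using 1 − P(present | H) for each absent finding):
  garment A: 0.36 × 0.82 × 0.66 × 0.19 × (1 − 0.40) = 0.022211
  garment B: 0.28 × 0.84 × 0.21 × 0.94 × (1 − 0.78) = 0.010214
  garment C: 0.36 × 0.45 × 0.90 × 0.93 × (1 − 0.23) = 0.10441
Normalizing constant Z = 0.022211 + 0.010214 + 0.10441 = 0.13683.
P(garment C | evidence) = 0.10441 / 0.13683 ≈ 0.763.

0.763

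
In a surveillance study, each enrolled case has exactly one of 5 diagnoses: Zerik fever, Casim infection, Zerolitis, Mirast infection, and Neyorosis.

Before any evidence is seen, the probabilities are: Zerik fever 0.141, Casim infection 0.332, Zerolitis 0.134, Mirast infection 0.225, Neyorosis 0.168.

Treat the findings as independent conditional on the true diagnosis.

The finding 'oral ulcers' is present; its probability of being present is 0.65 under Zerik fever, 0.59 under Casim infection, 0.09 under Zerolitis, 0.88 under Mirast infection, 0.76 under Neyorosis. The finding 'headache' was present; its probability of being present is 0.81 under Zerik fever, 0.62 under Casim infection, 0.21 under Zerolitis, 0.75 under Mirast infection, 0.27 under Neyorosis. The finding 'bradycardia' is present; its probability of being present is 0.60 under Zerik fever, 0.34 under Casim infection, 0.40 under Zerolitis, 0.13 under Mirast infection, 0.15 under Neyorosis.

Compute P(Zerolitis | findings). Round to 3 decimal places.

For each hypothesis, the unnormalized posterior weight is prior × product of the finding likelihoods:
  Zerik fever: 0.141 × 0.65 × 0.81 × 0.60 = 0.044542
  Casim infection: 0.332 × 0.59 × 0.62 × 0.34 = 0.041292
  Zerolitis: 0.134 × 0.09 × 0.21 × 0.40 = 0.001013
  Mirast infection: 0.225 × 0.88 × 0.75 × 0.13 = 0.019305
  Neyorosis: 0.168 × 0.76 × 0.27 × 0.15 = 0.005171
Normalizing constant Z = 0.044542 + 0.041292 + 0.001013 + 0.019305 + 0.005171 = 0.11132.
P(Zerolitis | evidence) = 0.001013 / 0.11132 ≈ 0.009.

0.009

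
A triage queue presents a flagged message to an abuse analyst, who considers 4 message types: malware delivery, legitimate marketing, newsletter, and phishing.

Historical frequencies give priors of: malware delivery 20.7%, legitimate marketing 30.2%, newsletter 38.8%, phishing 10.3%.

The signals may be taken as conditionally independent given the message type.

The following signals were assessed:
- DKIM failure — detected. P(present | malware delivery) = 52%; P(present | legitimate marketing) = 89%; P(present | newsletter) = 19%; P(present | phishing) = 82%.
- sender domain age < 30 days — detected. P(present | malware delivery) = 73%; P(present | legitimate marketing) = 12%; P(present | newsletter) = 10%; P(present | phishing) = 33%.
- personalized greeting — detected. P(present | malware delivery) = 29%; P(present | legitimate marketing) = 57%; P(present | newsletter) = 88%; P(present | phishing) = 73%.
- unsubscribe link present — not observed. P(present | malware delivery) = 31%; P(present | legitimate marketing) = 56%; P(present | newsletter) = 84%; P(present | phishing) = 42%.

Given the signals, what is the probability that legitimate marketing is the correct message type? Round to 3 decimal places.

By Bayes' rule with conditional independence, the unnormalized weight for each hypothesis is prior × ∏ likelihoods (using 1 − P(present | H) for each absent signal):
  malware delivery: 0.207 × 0.52 × 0.73 × 0.29 × (1 − 0.31) = 0.015723
  legitimate marketing: 0.302 × 0.89 × 0.12 × 0.57 × (1 − 0.56) = 0.0080892
  newsletter: 0.388 × 0.19 × 0.10 × 0.88 × (1 − 0.84) = 0.001038
  phishing: 0.103 × 0.82 × 0.33 × 0.73 × (1 − 0.42) = 0.011801
Normalizing constant Z = 0.015723 + 0.0080892 + 0.001038 + 0.011801 = 0.036651.
P(legitimate marketing | evidence) = 0.0080892 / 0.036651 ≈ 0.221.

0.221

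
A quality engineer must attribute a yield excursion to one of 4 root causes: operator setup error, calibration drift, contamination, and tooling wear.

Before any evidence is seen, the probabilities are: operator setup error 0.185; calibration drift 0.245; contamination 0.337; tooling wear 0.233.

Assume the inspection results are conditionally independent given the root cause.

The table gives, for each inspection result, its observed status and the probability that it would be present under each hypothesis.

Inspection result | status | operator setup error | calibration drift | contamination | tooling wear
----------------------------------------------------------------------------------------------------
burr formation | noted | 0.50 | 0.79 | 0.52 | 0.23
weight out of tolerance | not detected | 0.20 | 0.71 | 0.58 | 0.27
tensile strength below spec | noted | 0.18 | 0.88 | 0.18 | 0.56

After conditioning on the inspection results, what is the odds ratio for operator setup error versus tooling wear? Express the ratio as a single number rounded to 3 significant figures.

The normalizing constant cancels in an odds ratio, so compute prior × likelihood for the two hypotheses only (using 1 − P(present | H) for each absent inspection result):
  operator setup error: 0.185 × 0.50 × (1 − 0.20) × 0.18 = 0.01332
  tooling wear: 0.233 × 0.23 × (1 − 0.27) × 0.56 = 0.021908
Posterior odds = 0.01332 / 0.021908 ≈ 0.608.

0.608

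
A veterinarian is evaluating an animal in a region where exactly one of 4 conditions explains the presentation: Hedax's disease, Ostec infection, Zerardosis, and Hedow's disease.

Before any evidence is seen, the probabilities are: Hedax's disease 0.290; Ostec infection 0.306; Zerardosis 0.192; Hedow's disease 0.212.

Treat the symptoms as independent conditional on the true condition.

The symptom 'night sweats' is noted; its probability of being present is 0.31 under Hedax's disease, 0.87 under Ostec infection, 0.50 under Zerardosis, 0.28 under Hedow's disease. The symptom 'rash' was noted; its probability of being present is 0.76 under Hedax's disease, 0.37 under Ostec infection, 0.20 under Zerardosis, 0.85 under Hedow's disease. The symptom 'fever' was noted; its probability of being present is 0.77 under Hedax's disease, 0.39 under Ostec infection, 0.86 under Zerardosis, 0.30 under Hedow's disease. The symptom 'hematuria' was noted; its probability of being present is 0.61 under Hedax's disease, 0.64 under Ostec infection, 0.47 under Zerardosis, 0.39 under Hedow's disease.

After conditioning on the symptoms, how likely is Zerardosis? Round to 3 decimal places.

Multiply each prior by the joint likelihood of the symptom pattern:
  Hedax's disease: 0.290 × 0.31 × 0.76 × 0.77 × 0.61 = 0.032092
  Ostec infection: 0.306 × 0.87 × 0.37 × 0.39 × 0.64 = 0.024586
  Zerardosis: 0.192 × 0.50 × 0.20 × 0.86 × 0.47 = 0.0077606
  Hedow's disease: 0.212 × 0.28 × 0.85 × 0.30 × 0.39 = 0.0059034
Marginal likelihood of the evidence = 0.070342.
P(Zerardosis | evidence) = 0.0077606 / 0.070342 ≈ 0.110.

0.110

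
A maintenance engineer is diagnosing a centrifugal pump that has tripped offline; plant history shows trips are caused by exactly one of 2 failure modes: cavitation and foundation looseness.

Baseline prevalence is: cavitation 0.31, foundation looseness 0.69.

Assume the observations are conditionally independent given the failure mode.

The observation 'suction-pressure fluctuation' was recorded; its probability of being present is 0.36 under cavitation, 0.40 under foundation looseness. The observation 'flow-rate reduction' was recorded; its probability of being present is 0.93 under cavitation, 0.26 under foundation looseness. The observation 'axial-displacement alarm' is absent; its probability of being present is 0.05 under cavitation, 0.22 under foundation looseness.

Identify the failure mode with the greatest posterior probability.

By Bayes' rule with conditional independence, the unnormalized weight for each hypothesis is prior × ∏ likelihoods (using 1 − P(present | H) for each absent observation):
  cavitation: 0.31 × 0.36 × 0.93 × (1 − 0.05) = 0.098599
  foundation looseness: 0.69 × 0.40 × 0.26 × (1 − 0.22) = 0.055973
Normalizing constant Z = 0.098599 + 0.055973 = 0.15457.
P(cavitation | evidence) ≈ 0.098599 / 0.15457 ≈ 0.638
P(foundation looseness | evidence) ≈ 0.055973 / 0.15457 ≈ 0.362
The largest is 0.638, so cavitation is most probable.

cavitation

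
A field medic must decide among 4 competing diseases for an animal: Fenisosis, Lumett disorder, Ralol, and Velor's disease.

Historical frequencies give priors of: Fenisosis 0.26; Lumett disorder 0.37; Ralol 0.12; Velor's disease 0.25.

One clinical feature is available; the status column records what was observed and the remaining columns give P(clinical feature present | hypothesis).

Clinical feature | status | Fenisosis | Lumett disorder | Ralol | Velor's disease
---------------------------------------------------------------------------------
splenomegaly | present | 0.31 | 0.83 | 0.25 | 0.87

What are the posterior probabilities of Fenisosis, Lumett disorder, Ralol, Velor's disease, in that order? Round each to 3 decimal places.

0.127, 0.483, 0.047, 0.342

By Bayes' rule, the unnormalized weight for each hypothesis is prior × likelihood:
  Fenisosis: 0.26 × 0.31 = 0.0806
  Lumett disorder: 0.37 × 0.83 = 0.3071
  Ralol: 0.12 × 0.25 = 0.03
  Velor's disease: 0.25 × 0.87 = 0.2175
The unnormalized weights sum to 0.6352.
P(Fenisosis | evidence) = 0.0806 / 0.6352 ≈ 0.127
P(Lumett disorder | evidence) = 0.3071 / 0.6352 ≈ 0.483
P(Ralol | evidence) = 0.03 / 0.6352 ≈ 0.047
P(Velor's disease | evidence) = 0.2175 / 0.6352 ≈ 0.342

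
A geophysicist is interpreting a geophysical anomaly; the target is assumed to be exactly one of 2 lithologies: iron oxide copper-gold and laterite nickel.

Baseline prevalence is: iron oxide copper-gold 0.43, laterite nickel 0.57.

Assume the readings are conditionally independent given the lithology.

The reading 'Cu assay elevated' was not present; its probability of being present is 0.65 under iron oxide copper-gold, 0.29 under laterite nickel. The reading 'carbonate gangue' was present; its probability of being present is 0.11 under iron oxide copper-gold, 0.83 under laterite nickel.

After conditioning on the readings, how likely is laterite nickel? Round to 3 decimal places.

For each hypothesis, the unnormalized posterior weight is prior × product of the reading likelihoods (using 1 − P(present | H) for each absent reading):
  iron oxide copper-gold: 0.43 × (1 − 0.65) × 0.11 = 0.016555
  laterite nickel: 0.57 × (1 − 0.29) × 0.83 = 0.3359
Normalizing constant Z = 0.016555 + 0.3359 = 0.35246.
P(laterite nickel | evidence) = 0.3359 / 0.35246 ≈ 0.953.

0.953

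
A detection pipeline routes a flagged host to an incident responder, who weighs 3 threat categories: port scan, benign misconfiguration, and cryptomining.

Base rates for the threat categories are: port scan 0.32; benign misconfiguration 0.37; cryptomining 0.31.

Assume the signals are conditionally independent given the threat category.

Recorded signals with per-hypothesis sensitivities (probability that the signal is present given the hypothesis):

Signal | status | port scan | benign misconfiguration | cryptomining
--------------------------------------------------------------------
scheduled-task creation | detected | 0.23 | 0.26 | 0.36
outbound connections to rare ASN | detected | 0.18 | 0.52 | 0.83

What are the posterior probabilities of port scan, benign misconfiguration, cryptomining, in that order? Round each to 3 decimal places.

0.085, 0.321, 0.594

By Bayes' rule with conditional independence, the unnormalized weight for each hypothesis is prior × ∏ likelihoods:
  port scan: 0.32 × 0.23 × 0.18 = 0.013248
  benign misconfiguration: 0.37 × 0.26 × 0.52 = 0.050024
  cryptomining: 0.31 × 0.36 × 0.83 = 0.092628
Marginal likelihood of the evidence = 0.1559.
P(port scan | evidence) = 0.013248 / 0.1559 ≈ 0.085
P(benign misconfiguration | evidence) = 0.050024 / 0.1559 ≈ 0.321
P(cryptomining | evidence) = 0.092628 / 0.1559 ≈ 0.594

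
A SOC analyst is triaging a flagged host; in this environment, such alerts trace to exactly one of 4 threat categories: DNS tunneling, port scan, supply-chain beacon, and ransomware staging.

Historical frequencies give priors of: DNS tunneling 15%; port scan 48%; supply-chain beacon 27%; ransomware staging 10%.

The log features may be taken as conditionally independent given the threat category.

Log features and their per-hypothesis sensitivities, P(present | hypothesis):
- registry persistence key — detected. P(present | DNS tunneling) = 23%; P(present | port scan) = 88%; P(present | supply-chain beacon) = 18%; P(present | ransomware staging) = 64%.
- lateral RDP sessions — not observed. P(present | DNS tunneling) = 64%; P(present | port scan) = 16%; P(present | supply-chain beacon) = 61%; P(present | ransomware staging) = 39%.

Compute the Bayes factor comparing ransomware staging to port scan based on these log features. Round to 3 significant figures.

0.528

The Bayes factor is the ratio of the joint likelihoods of the log feature pattern under the two hypotheses (using 1 − P(present | H) for each absent log feature).
  ransomware staging: 0.64 × (1 − 0.39) = 0.3904
  port scan: 0.88 × (1 − 0.16) = 0.7392
Bayes factor = 0.3904 / 0.7392 ≈ 0.528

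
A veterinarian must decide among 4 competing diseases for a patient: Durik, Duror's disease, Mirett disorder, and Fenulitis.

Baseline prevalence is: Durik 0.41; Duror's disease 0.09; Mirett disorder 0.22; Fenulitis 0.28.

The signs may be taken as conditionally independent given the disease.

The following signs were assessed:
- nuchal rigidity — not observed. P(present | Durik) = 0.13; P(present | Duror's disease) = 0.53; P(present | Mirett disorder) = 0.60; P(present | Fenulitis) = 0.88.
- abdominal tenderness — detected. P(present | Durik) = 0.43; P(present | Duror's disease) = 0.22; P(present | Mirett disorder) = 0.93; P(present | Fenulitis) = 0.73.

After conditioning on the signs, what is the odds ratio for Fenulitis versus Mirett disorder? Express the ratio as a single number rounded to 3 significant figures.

0.300

The normalizing constant cancels in an odds ratio, so compute prior × likelihood for the two hypotheses only (using 1 − P(present | H) for each absent sign):
  Fenulitis: 0.28 × (1 − 0.88) × 0.73 = 0.024528
  Mirett disorder: 0.22 × (1 − 0.60) × 0.93 = 0.08184
Odds(Fenulitis : Mirett disorder) = 0.024528 / 0.08184 ≈ 0.300.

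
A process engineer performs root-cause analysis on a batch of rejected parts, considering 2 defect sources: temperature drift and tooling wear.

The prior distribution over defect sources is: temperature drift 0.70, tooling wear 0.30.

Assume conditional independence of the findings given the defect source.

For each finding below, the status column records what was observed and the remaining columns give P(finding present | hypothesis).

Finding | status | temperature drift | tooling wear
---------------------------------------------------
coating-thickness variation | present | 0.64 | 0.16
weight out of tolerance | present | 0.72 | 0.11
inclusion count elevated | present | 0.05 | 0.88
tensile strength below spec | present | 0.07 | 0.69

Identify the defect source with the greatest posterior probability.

tooling wear

Multiply each prior by the joint likelihood of the evidence pattern:
  temperature drift: 0.70 × 0.64 × 0.72 × 0.05 × 0.07 = 0.001129
  tooling wear: 0.30 × 0.16 × 0.11 × 0.88 × 0.69 = 0.003206
Normalizing constant Z = 0.001129 + 0.003206 = 0.004335.
P(temperature drift | evidence) ≈ 0.001129 / 0.004335 ≈ 0.260
P(tooling wear | evidence) ≈ 0.003206 / 0.004335 ≈ 0.740
The largest is 0.740, so tooling wear is most probable.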